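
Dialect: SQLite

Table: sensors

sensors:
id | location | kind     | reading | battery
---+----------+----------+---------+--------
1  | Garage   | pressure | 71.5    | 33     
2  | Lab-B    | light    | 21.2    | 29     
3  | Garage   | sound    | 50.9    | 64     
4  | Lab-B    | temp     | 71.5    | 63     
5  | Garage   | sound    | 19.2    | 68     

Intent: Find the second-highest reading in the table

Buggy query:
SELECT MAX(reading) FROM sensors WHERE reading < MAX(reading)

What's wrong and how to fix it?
Bug: MAX(reading) on the right of the comparison is an aggregate-in-WHERE error

Fix: Compute the overall MAX in a subquery, then take MAX of rows below it

Corrected query:
SELECT MAX(reading) FROM sensors WHERE reading < (SELECT MAX(reading) FROM sensors)

Result:
MAX(reading)
------------
50.9        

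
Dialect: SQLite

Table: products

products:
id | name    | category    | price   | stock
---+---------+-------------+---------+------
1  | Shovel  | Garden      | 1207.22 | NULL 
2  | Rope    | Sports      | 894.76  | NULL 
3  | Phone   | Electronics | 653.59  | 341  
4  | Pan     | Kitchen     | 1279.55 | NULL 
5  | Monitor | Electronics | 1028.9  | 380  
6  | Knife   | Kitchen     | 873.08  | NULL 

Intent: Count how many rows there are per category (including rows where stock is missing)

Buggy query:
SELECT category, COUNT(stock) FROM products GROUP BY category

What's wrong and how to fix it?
Bug: COUNT(column) counts non-NULL values only; rows with NULL stock aren't counted

Fix: Replace COUNT(stock) with COUNT(*)

Corrected query:
SELECT category, COUNT(*) FROM products GROUP BY category

Result:
category    | COUNT(*)
------------+---------
Electronics | 2       
Garden      | 1       
Kitchen     | 2       
Sports      | 1       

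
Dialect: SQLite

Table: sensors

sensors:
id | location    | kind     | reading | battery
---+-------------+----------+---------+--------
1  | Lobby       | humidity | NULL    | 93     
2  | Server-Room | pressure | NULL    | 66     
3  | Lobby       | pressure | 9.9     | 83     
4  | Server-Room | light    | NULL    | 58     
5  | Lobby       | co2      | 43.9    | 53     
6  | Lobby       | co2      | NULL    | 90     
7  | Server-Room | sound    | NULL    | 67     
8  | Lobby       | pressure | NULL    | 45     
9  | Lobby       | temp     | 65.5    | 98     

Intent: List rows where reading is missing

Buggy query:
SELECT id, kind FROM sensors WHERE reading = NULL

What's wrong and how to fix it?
Bug: '= NULL' is always unknown in SQL three-valued logic, so no rows match

Fix: Replace '= NULL' with 'IS NULL'

Corrected query:
SELECT id, kind FROM sensors WHERE reading IS NULL

Result:
id | kind    
---+---------
1  | humidity
2  | pressure
4  | light   
6  | co2     
7  | sound   
8  | pressure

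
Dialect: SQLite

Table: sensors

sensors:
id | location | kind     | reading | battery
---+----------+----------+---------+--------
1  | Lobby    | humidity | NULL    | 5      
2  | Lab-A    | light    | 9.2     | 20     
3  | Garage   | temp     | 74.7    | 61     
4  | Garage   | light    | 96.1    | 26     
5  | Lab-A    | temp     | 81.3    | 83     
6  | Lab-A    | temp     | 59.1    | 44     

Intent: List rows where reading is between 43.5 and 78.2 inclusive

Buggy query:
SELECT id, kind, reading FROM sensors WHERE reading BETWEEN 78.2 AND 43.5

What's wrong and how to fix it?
Bug: BETWEEN expects the lower bound first; with 78.2 AND 43.5 the range is empty

Fix: Write BETWEEN 43.5 AND 78.2

Corrected query:
SELECT id, kind, reading FROM sensors WHERE reading BETWEEN 43.5 AND 78.2

Result:
id | kind | reading
---+------+--------
3  | temp | 74.7   
6  | temp | 59.1   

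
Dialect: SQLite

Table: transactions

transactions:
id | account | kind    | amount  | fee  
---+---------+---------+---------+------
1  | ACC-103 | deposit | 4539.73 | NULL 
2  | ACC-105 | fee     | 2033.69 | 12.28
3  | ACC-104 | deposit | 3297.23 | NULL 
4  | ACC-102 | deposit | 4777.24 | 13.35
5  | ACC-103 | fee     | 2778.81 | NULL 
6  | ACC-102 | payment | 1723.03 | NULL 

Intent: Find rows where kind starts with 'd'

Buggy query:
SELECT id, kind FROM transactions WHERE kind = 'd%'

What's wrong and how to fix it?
Bug: '=' compares the literal string including the % character; pattern matching needs LIKE

Fix: Use LIKE for wildcard pattern matching

Corrected query:
SELECT id, kind FROM transactions WHERE kind LIKE 'd%'

Result:
id | kind   
---+--------
1  | deposit
3  | deposit
4  | deposit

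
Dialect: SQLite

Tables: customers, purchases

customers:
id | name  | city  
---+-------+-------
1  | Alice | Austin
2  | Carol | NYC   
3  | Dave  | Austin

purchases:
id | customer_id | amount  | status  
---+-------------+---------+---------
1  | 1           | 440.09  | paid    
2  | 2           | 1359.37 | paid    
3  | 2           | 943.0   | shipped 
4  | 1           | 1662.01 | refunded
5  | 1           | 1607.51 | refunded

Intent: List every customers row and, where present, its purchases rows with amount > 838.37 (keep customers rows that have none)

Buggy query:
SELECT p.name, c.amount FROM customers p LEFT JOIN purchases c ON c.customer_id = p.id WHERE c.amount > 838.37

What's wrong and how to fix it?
Bug: Filtering c.amount in WHERE discards the NULL rows produced by LEFT JOIN, turning it into an inner join

Fix: Move the right-table condition into the ON clause so unmatched parents are kept

Corrected query:
SELECT p.name, c.amount FROM customers p LEFT JOIN purchases c ON c.customer_id = p.id AND c.amount > 838.37

Result:
name  | amount 
------+--------
Alice | 1607.51
Alice | 1662.01
Carol | 943    
Carol | 1359.37
Dave  | NULL   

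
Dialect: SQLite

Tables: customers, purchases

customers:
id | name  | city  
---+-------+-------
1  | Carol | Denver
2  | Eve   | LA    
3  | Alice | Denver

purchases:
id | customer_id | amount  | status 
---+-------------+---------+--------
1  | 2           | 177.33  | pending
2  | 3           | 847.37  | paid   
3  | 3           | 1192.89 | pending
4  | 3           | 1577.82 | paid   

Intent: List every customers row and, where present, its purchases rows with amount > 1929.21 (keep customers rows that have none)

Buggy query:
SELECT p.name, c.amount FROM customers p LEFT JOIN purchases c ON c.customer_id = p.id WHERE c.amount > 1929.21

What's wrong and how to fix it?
Bug: A WHERE condition on the right-hand table after LEFT JOIN drops unmatched parents

Fix: Move the right-table condition into the ON clause so unmatched parents are kept

Corrected query:
SELECT p.name, c.amount FROM customers p LEFT JOIN purchases c ON c.customer_id = p.id AND c.amount > 1929.21

Result:
name  | amount
------+-------
Carol | NULL  
Eve   | NULL  
Alice | NULL  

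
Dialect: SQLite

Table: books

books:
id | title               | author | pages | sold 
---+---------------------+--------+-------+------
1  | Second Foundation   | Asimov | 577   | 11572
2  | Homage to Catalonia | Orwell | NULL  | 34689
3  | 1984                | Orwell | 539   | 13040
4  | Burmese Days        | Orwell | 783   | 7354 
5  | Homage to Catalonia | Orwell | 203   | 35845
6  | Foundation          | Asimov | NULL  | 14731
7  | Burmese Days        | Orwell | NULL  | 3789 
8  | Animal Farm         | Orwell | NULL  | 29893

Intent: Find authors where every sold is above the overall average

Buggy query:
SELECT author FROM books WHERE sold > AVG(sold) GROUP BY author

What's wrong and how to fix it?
Bug: WHERE evaluates per row before aggregation, so AVG() is unavailable

Fix: Use a subquery for AVG and a HAVING MIN(...) filter so the condition holds for every row in the group

Corrected query:
SELECT author FROM books GROUP BY author HAVING MIN(sold) > (SELECT AVG(sold) FROM books)

Result:
(no rows)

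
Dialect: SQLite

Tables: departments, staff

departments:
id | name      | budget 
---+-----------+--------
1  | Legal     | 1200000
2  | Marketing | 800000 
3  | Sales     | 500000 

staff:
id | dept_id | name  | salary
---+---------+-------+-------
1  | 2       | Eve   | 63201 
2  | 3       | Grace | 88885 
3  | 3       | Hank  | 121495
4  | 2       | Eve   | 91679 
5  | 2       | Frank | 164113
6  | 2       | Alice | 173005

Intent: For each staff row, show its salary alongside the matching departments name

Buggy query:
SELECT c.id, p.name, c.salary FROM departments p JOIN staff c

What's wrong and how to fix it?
Bug: JOIN with no ON clause produces a cartesian product; every staff row pairs with every departments row

Fix: Add ON c.dept_id = p.id to the JOIN

Corrected query:
SELECT c.id, p.name, c.salary FROM departments p JOIN staff c ON c.dept_id = p.id

Result:
id | name      | salary
---+-----------+-------
1  | Marketing | 63201 
2  | Sales     | 88885 
3  | Sales     | 121495
4  | Marketing | 91679 
5  | Marketing | 164113
6  | Marketing | 173005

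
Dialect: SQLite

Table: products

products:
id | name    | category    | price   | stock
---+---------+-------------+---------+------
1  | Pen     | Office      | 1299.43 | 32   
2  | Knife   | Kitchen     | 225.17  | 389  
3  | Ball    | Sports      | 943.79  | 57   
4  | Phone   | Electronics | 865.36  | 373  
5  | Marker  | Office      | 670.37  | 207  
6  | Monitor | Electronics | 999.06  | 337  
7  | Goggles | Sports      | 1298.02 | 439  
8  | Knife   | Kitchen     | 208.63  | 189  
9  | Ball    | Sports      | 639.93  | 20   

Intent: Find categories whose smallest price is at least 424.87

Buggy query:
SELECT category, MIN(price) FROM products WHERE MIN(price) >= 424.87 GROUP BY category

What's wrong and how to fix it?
Bug: MIN() in WHERE is a misuse of aggregate

Fix: Replace WHERE with HAVING after the GROUP BY

Corrected query:
SELECT category, MIN(price) FROM products GROUP BY category HAVING MIN(price) >= 424.87

Result:
category    | MIN(price)
------------+-----------
Electronics | 865.36    
Office      | 670.37    
Sports      | 639.93    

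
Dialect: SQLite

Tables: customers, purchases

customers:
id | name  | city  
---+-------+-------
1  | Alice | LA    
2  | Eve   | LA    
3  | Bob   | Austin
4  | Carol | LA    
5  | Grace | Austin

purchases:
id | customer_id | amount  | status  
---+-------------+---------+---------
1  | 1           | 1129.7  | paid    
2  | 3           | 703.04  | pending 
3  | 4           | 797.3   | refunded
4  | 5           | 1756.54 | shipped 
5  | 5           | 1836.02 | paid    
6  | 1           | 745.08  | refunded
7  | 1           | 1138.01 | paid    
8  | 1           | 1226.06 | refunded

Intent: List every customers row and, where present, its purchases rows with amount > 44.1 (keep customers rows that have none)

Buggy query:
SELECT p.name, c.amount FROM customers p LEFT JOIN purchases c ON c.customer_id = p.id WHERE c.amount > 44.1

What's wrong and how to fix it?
Bug: A WHERE condition on the right-hand table after LEFT JOIN drops unmatched parents

Fix: Put 'c.amount > 44.1' in the JOIN's ON clause instead of WHERE

Corrected query:
SELECT p.name, c.amount FROM customers p LEFT JOIN purchases c ON c.customer_id = p.id AND c.amount > 44.1

Result:
name  | amount 
------+--------
Alice | 745.08 
Alice | 1129.7 
Alice | 1138.01
Alice | 1226.06
Eve   | NULL   
Bob   | 703.04 
Carol | 797.3  
Grace | 1756.54
Grace | 1836.02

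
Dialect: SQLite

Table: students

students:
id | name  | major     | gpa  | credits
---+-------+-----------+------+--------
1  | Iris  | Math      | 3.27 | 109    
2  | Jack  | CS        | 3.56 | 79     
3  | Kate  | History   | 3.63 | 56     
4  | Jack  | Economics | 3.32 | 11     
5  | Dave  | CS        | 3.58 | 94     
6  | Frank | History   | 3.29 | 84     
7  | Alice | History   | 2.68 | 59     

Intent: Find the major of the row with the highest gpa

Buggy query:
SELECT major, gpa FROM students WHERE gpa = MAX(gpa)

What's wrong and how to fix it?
Bug: WHERE is evaluated per row; an aggregate over the whole table isn't defined there

Fix: Use a subquery: WHERE gpa = (SELECT MAX(gpa) FROM students)

Corrected query:
SELECT major, gpa FROM students WHERE gpa = (SELECT MAX(gpa) FROM students)

Result:
major   | gpa 
--------+-----
History | 3.63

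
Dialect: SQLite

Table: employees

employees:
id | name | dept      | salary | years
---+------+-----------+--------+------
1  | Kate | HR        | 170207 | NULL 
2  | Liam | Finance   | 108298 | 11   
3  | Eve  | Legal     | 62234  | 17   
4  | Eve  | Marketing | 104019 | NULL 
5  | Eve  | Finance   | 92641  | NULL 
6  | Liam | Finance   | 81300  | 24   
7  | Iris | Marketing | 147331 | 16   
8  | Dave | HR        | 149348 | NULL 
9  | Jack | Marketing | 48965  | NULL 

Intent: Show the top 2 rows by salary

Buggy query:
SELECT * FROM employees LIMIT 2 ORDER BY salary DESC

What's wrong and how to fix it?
Bug: LIMIT must come after ORDER BY

Fix: Swap the clauses: ORDER BY first, then LIMIT

Corrected query:
SELECT * FROM employees ORDER BY salary DESC LIMIT 2

Result:
id | name | dept | salary | years
---+------+------+--------+------
1  | Kate | HR   | 170207 | NULL 
8  | Dave | HR   | 149348 | NULL 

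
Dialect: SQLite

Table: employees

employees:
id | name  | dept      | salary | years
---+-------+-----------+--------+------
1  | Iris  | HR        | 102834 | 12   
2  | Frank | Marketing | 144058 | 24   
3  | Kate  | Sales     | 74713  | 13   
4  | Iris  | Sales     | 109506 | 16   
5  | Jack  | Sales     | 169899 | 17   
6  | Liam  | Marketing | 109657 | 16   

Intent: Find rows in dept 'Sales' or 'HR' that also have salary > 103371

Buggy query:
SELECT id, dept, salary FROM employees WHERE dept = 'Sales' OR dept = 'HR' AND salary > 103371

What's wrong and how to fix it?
Bug: Without parentheses, AND is evaluated before OR, so the salary filter only applies to the 'HR' branch

Fix: Group the OR with parentheses (or use IN), then AND the threshold

Corrected query:
SELECT id, dept, salary FROM employees WHERE (dept = 'Sales' OR dept = 'HR') AND salary > 103371

Result:
id | dept  | salary
---+-------+-------
4  | Sales | 109506
5  | Sales | 169899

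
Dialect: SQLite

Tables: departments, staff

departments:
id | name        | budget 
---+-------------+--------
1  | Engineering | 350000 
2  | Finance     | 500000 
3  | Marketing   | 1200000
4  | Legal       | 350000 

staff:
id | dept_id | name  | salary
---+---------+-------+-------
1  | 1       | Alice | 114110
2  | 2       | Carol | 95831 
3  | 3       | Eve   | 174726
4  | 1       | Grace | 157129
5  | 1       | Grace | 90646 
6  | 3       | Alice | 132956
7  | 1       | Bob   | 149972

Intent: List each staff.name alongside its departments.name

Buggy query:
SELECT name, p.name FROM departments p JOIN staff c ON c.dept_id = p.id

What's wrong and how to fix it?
Bug: Both tables have a 'name' column; the unqualified reference is ambiguous

Fix: Qualify the column with its table alias (c.name)

Corrected query:
SELECT c.name, p.name FROM departments p JOIN staff c ON c.dept_id = p.id

Result:
name  | name       
------+------------
Alice | Engineering
Carol | Finance    
Eve   | Marketing  
Grace | Engineering
Grace | Engineering
Alice | Marketing  
Bob   | Engineering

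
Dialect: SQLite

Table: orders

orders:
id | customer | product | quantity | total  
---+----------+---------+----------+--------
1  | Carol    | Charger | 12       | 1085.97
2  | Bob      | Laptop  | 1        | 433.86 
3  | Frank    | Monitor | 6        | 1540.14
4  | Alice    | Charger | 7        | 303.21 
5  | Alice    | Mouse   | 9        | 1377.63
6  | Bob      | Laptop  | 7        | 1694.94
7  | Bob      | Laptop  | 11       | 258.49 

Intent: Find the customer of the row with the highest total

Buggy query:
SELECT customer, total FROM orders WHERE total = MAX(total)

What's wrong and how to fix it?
Bug: WHERE is evaluated per row; an aggregate over the whole table isn't defined there

Fix: Wrap MAX in a scalar subquery so WHERE compares against a single value

Corrected query:
SELECT customer, total FROM orders WHERE total = (SELECT MAX(total) FROM orders)

Result:
customer | total  
---------+--------
Bob      | 1694.94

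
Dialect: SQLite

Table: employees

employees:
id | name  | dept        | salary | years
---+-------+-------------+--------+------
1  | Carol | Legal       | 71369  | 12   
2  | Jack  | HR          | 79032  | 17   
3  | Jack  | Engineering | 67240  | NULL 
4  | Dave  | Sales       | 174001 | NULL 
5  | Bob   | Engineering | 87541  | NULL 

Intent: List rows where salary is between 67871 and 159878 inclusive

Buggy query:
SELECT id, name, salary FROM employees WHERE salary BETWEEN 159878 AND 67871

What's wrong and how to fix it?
Bug: BETWEEN expects the lower bound first; with 159878 AND 67871 the range is empty

Fix: Swap the bounds so the smaller value comes first

Corrected query:
SELECT id, name, salary FROM employees WHERE salary BETWEEN 67871 AND 159878

Result:
id | name  | salary
---+-------+-------
1  | Carol | 71369 
2  | Jack  | 79032 
5  | Bob   | 87541 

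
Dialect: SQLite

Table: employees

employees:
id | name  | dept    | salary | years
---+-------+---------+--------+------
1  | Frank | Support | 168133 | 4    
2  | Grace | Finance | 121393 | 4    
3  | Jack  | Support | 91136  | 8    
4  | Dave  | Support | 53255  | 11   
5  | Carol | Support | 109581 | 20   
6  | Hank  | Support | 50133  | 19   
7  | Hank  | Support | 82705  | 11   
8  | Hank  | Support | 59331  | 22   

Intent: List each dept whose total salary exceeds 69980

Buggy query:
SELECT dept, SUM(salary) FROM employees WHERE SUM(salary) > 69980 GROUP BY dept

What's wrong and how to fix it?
Bug: WHERE runs before GROUP BY, so aggregates aren't available there

Fix: Use HAVING (which filters groups after aggregation) instead of WHERE

Corrected query:
SELECT dept, SUM(salary) FROM employees GROUP BY dept HAVING SUM(salary) > 69980

Result:
dept    | SUM(salary)
--------+------------
Finance | 121393     
Support | 614274     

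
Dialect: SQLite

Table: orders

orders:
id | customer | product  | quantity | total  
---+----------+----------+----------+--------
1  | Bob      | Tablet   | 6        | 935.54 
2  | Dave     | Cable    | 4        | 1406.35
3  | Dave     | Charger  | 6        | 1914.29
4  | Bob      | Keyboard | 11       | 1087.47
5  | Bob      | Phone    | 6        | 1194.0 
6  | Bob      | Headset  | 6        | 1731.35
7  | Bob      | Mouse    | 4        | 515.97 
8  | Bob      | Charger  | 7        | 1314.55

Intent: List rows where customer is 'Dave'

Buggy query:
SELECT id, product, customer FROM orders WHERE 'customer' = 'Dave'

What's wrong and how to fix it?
Bug: 'customer' in single quotes is a string literal, not the column; the comparison is literal-vs-literal and never true

Fix: Remove the quotes around the column name (or use double quotes for an identifier)

Corrected query:
SELECT id, product, customer FROM orders WHERE customer = 'Dave'

Result:
id | product | customer
---+---------+---------
2  | Cable   | Dave    
3  | Charger | Dave    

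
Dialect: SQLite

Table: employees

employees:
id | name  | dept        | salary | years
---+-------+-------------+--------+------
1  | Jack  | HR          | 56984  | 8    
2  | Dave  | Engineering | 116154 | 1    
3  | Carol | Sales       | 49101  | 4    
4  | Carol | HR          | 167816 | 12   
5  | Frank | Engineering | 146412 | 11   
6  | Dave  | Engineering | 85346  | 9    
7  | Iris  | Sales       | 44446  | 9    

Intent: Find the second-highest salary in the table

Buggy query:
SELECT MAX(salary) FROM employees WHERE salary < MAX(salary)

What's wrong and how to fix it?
Bug: The inner MAX is an aggregate inside WHERE, which is not allowed

Fix: Put the inner MAX in a scalar subquery

Corrected query:
SELECT MAX(salary) FROM employees WHERE salary < (SELECT MAX(salary) FROM employees)

Result:
MAX(salary)
-----------
146412     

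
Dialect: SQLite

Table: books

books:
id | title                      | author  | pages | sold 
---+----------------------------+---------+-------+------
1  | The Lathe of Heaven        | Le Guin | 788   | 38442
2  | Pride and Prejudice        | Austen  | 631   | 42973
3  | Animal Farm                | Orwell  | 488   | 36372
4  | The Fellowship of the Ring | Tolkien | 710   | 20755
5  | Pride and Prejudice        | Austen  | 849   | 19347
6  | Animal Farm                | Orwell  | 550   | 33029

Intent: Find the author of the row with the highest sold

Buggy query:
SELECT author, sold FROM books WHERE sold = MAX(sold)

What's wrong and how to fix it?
Bug: MAX(sold) is an aggregate and cannot be used directly in WHERE

Fix: Use a subquery: WHERE sold = (SELECT MAX(sold) FROM books)

Corrected query:
SELECT author, sold FROM books WHERE sold = (SELECT MAX(sold) FROM books)

Result:
author | sold 
-------+------
Austen | 42973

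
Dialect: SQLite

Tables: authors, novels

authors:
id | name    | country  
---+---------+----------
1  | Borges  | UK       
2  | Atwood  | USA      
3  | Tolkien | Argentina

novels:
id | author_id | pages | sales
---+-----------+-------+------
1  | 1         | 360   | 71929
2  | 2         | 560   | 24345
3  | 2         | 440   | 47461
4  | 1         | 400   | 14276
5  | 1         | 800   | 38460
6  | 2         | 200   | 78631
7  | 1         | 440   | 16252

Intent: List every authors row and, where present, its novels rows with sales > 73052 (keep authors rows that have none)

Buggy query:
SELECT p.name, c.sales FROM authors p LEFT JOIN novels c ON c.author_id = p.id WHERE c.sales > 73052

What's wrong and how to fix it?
Bug: Filtering c.sales in WHERE discards the NULL rows produced by LEFT JOIN, turning it into an inner join

Fix: Put 'c.sales > 73052' in the JOIN's ON clause instead of WHERE

Corrected query:
SELECT p.name, c.sales FROM authors p LEFT JOIN novels c ON c.author_id = p.id AND c.sales > 73052

Result:
name    | sales
--------+------
Borges  | NULL 
Atwood  | 78631
Tolkien | NULL 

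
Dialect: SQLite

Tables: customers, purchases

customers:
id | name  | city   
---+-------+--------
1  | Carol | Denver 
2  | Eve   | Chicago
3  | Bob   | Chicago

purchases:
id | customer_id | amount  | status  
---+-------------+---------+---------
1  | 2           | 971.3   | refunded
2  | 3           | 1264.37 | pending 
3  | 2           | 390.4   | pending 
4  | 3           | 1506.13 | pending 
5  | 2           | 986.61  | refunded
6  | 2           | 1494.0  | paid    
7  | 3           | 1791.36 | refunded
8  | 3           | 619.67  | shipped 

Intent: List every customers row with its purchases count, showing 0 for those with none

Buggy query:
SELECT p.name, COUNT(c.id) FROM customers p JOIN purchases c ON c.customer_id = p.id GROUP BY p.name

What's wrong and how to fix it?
Bug: INNER JOIN drops customers rows that have no matching purchases rows

Fix: Switch to LEFT JOIN to retain unmatched parent rows

Corrected query:
SELECT p.name, COUNT(c.id) FROM customers p LEFT JOIN purchases c ON c.customer_id = p.id GROUP BY p.name

Result:
name  | COUNT(c.id)
------+------------
Bob   | 4          
Carol | 0          
Eve   | 4          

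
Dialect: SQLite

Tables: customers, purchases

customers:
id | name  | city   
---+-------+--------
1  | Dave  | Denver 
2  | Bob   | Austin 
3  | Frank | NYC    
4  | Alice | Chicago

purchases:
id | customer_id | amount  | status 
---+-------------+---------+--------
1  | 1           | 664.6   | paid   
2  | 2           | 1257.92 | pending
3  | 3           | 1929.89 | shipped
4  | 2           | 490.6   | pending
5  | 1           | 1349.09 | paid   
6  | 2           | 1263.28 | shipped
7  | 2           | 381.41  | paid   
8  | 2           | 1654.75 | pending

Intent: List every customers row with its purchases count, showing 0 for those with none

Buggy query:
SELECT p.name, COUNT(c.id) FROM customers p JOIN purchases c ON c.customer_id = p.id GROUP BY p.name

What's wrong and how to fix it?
Bug: An inner join excludes parents with zero children

Fix: Switch to LEFT JOIN to retain unmatched parent rows

Corrected query:
SELECT p.name, COUNT(c.id) FROM customers p LEFT JOIN purchases c ON c.customer_id = p.id GROUP BY p.name

Result:
name  | COUNT(c.id)
------+------------
Alice | 0          
Bob   | 5          
Dave  | 2          
Frank | 1          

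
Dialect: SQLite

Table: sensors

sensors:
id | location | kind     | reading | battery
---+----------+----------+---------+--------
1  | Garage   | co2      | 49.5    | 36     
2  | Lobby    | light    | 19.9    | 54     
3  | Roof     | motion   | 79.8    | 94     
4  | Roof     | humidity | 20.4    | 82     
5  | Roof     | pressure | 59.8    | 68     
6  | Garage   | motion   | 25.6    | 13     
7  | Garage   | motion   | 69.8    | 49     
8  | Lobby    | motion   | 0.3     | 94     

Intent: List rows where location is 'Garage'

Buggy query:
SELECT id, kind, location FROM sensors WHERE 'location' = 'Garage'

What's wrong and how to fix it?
Bug: Single quotes denote string literals in SQL; the column name is being compared as a constant string

Fix: Remove the quotes around the column name (or use double quotes for an identifier)

Corrected query:
SELECT id, kind, location FROM sensors WHERE location = 'Garage'

Result:
id | kind   | location
---+--------+---------
1  | co2    | Garage  
6  | motion | Garage  
7  | motion | Garage  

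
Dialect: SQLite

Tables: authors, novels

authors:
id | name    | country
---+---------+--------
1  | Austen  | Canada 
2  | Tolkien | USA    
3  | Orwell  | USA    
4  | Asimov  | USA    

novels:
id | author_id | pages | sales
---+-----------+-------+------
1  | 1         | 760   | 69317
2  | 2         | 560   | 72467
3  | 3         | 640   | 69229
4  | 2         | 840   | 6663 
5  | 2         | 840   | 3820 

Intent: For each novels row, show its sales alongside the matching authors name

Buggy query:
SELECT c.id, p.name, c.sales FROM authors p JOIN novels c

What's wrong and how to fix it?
Bug: Missing join condition: each novels row is matched to all authors rows instead of just its own

Fix: Specify the join condition linking the foreign key to the parent id

Corrected query:
SELECT c.id, p.name, c.sales FROM authors p JOIN novels c ON c.author_id = p.id

Result:
id | name    | sales
---+---------+------
1  | Austen  | 69317
2  | Tolkien | 72467
3  | Orwell  | 69229
4  | Tolkien | 6663 
5  | Tolkien | 3820 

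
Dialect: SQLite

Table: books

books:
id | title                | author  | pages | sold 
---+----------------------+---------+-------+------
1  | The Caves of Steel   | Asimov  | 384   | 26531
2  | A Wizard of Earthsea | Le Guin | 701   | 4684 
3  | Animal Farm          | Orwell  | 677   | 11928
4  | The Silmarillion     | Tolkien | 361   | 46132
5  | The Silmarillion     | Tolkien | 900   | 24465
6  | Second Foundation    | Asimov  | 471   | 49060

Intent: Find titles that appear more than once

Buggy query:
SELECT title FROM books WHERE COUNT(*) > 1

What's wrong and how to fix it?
Bug: WHERE can't reference COUNT(*); aggregates are computed after WHERE

Fix: GROUP BY title, then filter groups with HAVING COUNT(*) > 1

Corrected query:
SELECT title FROM books GROUP BY title HAVING COUNT(*) > 1

Result:
title           
----------------
The Silmarillion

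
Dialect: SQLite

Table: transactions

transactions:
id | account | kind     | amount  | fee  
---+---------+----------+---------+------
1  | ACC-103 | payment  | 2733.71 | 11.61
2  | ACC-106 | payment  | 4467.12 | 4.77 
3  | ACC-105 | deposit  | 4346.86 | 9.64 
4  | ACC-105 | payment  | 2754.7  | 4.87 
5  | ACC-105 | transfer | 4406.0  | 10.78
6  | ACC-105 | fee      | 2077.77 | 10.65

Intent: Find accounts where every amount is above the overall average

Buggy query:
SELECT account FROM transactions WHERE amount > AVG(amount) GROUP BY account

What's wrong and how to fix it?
Bug: AVG() is an aggregate; it can't sit directly in WHERE

Fix: Use a subquery for AVG and a HAVING MIN(...) filter so the condition holds for every row in the group

Corrected query:
SELECT account FROM transactions GROUP BY account HAVING MIN(amount) > (SELECT AVG(amount) FROM transactions)

Result:
account
-------
ACC-106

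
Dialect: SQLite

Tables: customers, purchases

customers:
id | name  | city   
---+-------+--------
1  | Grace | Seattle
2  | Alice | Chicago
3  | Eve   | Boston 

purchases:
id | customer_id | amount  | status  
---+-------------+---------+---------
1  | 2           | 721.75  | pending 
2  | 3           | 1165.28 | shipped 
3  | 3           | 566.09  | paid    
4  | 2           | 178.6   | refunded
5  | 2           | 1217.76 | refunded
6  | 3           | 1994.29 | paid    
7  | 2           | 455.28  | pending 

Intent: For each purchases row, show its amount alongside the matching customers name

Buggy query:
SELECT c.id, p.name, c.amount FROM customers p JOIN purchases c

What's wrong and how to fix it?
Bug: JOIN with no ON clause produces a cartesian product; every purchases row pairs with every customers row

Fix: Specify the join condition linking the foreign key to the parent id

Corrected query:
SELECT c.id, p.name, c.amount FROM customers p JOIN purchases c ON c.customer_id = p.id

Result:
id | name  | amount 
---+-------+--------
1  | Alice | 721.75 
2  | Eve   | 1165.28
3  | Eve   | 566.09 
4  | Alice | 178.6  
5  | Alice | 1217.76
6  | Eve   | 1994.29
7  | Alice | 455.28 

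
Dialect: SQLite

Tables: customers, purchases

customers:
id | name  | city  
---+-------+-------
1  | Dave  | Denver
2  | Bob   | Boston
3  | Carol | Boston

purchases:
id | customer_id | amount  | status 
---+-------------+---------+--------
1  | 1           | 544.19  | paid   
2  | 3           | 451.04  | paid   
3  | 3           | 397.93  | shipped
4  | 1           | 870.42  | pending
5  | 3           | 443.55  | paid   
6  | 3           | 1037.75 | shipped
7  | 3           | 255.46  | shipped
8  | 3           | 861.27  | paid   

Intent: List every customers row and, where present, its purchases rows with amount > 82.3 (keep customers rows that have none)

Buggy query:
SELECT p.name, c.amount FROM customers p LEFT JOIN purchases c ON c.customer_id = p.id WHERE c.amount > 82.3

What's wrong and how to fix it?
Bug: A WHERE condition on the right-hand table after LEFT JOIN drops unmatched parents

Fix: Move the right-table condition into the ON clause so unmatched parents are kept

Corrected query:
SELECT p.name, c.amount FROM customers p LEFT JOIN purchases c ON c.customer_id = p.id AND c.amount > 82.3

Result:
name  | amount 
------+--------
Dave  | 544.19 
Dave  | 870.42 
Bob   | NULL   
Carol | 255.46 
Carol | 397.93 
Carol | 443.55 
Carol | 451.04 
Carol | 861.27 
Carol | 1037.75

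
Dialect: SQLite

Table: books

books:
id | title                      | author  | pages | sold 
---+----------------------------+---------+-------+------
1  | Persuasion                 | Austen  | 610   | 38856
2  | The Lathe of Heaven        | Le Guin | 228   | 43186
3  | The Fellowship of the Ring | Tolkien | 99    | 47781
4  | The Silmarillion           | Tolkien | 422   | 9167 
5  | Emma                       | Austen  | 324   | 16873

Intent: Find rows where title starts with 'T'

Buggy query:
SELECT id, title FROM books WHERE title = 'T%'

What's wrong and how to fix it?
Bug: Wildcards only work with LIKE; '=' treats '%' as a literal character

Fix: Replace '=' with LIKE so 'T%' is treated as a pattern

Corrected query:
SELECT id, title FROM books WHERE title LIKE 'T%'

Result:
id | title                     
---+---------------------------
2  | The Lathe of Heaven       
3  | The Fellowship of the Ring
4  | The Silmarillion          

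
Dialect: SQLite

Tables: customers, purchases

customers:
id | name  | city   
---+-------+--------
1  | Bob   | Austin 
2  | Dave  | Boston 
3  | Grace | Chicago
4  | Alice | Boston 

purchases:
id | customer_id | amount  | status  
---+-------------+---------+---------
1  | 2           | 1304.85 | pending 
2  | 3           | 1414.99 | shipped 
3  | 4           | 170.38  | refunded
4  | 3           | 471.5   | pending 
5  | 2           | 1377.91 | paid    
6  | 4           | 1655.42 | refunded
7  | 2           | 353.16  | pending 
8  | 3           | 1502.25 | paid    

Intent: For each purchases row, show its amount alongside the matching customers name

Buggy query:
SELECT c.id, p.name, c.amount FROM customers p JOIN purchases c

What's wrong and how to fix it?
Bug: JOIN with no ON clause produces a cartesian product; every purchases row pairs with every customers row

Fix: Add ON c.customer_id = p.id to the JOIN

Corrected query:
SELECT c.id, p.name, c.amount FROM customers p JOIN purchases c ON c.customer_id = p.id

Result:
id | name  | amount 
---+-------+--------
1  | Dave  | 1304.85
2  | Grace | 1414.99
3  | Alice | 170.38 
4  | Grace | 471.5  
5  | Dave  | 1377.91
6  | Alice | 1655.42
7  | Dave  | 353.16 
8  | Grace | 1502.25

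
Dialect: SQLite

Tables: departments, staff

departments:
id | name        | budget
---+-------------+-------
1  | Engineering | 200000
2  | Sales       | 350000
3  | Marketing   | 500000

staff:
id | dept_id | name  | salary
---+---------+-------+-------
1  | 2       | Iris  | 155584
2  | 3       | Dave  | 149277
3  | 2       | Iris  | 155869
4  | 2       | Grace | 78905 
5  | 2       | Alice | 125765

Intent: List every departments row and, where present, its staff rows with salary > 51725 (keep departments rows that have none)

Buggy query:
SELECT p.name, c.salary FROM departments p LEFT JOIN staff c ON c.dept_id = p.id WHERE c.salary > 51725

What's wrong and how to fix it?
Bug: A WHERE condition on the right-hand table after LEFT JOIN drops unmatched parents

Fix: Move the right-table condition into the ON clause so unmatched parents are kept

Corrected query:
SELECT p.name, c.salary FROM departments p LEFT JOIN staff c ON c.dept_id = p.id AND c.salary > 51725

Result:
name        | salary
------------+-------
Engineering | NULL  
Sales       | 78905 
Sales       | 125765
Sales       | 155584
Sales       | 155869
Marketing   | 149277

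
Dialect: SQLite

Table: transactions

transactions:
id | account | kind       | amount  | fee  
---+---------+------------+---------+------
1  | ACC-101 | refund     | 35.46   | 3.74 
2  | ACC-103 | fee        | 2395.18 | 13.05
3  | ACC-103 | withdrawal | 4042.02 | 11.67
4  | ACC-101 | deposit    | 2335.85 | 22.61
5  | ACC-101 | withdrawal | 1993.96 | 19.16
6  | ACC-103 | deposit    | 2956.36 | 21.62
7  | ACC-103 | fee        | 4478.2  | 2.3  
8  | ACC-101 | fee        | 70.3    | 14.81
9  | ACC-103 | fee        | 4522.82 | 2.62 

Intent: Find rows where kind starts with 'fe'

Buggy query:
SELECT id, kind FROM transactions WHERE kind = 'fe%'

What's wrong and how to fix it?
Bug: Wildcards only work with LIKE; '=' treats '%' as a literal character

Fix: Use LIKE for wildcard pattern matching

Corrected query:
SELECT id, kind FROM transactions WHERE kind LIKE 'fe%'

Result:
id | kind
---+-----
2  | fee 
7  | fee 
8  | fee 
9  | fee 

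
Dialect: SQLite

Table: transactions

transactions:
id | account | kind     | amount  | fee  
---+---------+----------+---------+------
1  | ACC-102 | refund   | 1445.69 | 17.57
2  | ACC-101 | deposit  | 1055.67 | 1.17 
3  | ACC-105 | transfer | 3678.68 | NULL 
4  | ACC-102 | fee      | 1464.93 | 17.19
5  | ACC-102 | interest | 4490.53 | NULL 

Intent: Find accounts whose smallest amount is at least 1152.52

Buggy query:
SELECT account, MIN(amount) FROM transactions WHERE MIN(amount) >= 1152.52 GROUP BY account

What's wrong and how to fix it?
Bug: Aggregates like MIN are computed per group after WHERE runs

Fix: Replace WHERE with HAVING after the GROUP BY

Corrected query:
SELECT account, MIN(amount) FROM transactions GROUP BY account HAVING MIN(amount) >= 1152.52

Result:
account | MIN(amount)
--------+------------
ACC-102 | 1445.69    
ACC-105 | 3678.68    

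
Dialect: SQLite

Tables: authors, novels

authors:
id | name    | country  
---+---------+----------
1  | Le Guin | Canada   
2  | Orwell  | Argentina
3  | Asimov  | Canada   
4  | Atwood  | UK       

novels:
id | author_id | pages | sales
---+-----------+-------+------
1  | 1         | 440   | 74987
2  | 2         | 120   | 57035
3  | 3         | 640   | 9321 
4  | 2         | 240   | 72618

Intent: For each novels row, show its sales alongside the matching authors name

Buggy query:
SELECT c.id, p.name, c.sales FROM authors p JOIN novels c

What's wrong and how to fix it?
Bug: JOIN with no ON clause produces a cartesian product; every novels row pairs with every authors row

Fix: Add ON c.author_id = p.id to the JOIN

Corrected query:
SELECT c.id, p.name, c.sales FROM authors p JOIN novels c ON c.author_id = p.id

Result:
id | name    | sales
---+---------+------
1  | Le Guin | 74987
2  | Orwell  | 57035
3  | Asimov  | 9321 
4  | Orwell  | 72618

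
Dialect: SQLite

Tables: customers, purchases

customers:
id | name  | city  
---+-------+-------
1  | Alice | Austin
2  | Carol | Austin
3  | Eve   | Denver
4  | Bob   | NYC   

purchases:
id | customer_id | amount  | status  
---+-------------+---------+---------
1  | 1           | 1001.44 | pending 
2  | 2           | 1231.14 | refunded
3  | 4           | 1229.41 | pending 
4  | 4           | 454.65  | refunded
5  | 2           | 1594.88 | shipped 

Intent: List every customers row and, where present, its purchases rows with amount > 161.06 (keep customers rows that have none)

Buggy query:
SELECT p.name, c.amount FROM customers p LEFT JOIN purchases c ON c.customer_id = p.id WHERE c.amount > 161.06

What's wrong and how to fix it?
Bug: Filtering c.amount in WHERE discards the NULL rows produced by LEFT JOIN, turning it into an inner join

Fix: Move the right-table condition into the ON clause so unmatched parents are kept

Corrected query:
SELECT p.name, c.amount FROM customers p LEFT JOIN purchases c ON c.customer_id = p.id AND c.amount > 161.06

Result:
name  | amount 
------+--------
Alice | 1001.44
Carol | 1231.14
Carol | 1594.88
Eve   | NULL   
Bob   | 454.65 
Bob   | 1229.41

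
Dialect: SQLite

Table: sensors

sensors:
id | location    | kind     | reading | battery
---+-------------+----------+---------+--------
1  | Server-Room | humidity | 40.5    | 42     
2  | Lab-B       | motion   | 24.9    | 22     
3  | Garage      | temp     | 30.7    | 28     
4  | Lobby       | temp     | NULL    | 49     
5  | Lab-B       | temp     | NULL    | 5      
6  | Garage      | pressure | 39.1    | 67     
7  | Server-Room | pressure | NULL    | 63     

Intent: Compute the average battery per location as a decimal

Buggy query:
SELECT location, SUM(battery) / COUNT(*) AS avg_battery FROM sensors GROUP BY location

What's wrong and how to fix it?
Bug: Both operands are integers, so '/' performs integer division and truncates

Fix: Cast one side to REAL so the division keeps the fractional part

Corrected query:
SELECT location, SUM(battery) * 1.0 / COUNT(*) AS avg_battery FROM sensors GROUP BY location

Result:
location    | avg_battery
------------+------------
Garage      | 47.5       
Lab-B       | 13.5       
Lobby       | 49         
Server-Room | 52.5       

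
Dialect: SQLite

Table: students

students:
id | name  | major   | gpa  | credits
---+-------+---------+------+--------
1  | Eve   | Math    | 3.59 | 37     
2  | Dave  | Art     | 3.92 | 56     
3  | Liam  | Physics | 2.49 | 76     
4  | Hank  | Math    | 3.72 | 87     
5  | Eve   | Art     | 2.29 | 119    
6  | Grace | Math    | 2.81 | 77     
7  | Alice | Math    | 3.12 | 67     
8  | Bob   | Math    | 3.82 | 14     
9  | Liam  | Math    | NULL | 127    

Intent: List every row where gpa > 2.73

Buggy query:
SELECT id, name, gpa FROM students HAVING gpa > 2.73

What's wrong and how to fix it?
Bug: HAVING filters the output of aggregation, but this query has no GROUP BY and no aggregate functions, so SQLite rejects it (HAVING clause on a non-aggregate query); the condition here is per row

Fix: Replace HAVING with WHERE since the condition applies to individual rows

Corrected query:
SELECT id, name, gpa FROM students WHERE gpa > 2.73

Result:
id | name  | gpa 
---+-------+-----
1  | Eve   | 3.59
2  | Dave  | 3.92
4  | Hank  | 3.72
6  | Grace | 2.81
7  | Alice | 3.12
8  | Bob   | 3.82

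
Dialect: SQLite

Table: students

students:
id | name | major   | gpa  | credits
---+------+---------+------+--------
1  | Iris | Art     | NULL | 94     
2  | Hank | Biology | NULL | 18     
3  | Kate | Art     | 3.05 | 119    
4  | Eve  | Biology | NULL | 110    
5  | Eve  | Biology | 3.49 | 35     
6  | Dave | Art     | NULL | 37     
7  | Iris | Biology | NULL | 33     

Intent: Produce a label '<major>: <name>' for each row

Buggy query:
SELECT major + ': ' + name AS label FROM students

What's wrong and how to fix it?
Bug: SQLite uses || for string concatenation; + coerces text to numbers (yielding 0)

Fix: Replace + with || to concatenate text

Corrected query:
SELECT major || ': ' || name AS label FROM students

Result:
label        
-------------
Art: Iris    
Biology: Hank
Art: Kate    
Biology: Eve 
Biology: Eve 
Art: Dave    
Biology: Iris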